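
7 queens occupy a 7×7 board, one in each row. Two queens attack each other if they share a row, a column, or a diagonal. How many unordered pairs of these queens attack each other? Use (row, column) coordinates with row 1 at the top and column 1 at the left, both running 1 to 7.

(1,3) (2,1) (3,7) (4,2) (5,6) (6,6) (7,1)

2

Same column: (2,1)–(7,1) (column 1); (5,6)–(6,6) (column 6).
Total attacking pairs: 2.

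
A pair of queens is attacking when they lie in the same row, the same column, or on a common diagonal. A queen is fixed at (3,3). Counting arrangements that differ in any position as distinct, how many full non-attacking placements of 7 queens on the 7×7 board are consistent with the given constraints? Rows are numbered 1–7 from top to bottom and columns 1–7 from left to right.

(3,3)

6

Branch on row 1: col 2 → 2; col 4 → 2; col 6 → 1; col 7 → 1.
Sum: 2 + 2 + 1 + 1 = 6.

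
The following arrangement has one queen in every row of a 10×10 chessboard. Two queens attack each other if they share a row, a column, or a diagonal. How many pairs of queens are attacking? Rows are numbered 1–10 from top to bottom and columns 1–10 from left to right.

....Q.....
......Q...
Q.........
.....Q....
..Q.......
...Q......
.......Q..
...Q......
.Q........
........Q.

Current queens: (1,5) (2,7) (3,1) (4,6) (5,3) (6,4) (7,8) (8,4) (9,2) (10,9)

Same column: (6,4)–(8,4) (column 4).
Same diagonal: (3,1)–(5,3) (|3−5| = |1−3| = 2); (3,1)–(6,4) (|3−6| = |1−4| = 3); (4,6)–(6,4) (|4−6| = |6−4| = 2); (5,3)–(6,4) (|5−6| = |3−4| = 1).
Total attacking pairs: 5.

5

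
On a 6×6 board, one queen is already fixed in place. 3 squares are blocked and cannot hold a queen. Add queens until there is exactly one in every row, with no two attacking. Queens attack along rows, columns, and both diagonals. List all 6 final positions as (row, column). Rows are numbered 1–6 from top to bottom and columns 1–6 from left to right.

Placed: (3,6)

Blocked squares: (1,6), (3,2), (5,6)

(1,2) (2,4) (3,6) (4,1) (5,3) (6,5)

Row 1: attacked by (3,6)→{4,6}. Blocked: 6. Safe: 1, 2, 3, 5. Place at column 2.
Row 2: attacked by (1,2)→{1,2,3}; (3,6)→{5,6}. Safe: 4. Place at column 4.
Row 4: attacked by (1,2)→{2,5}; (2,4)→{2,4,6}; (3,6)→{5,6}. Safe: 1, 3. Place at column 1.
Row 5: attacked by (1,2)→{2,6}; (2,4)→{1,4}; (3,6)→{4,6}; (4,1)→{1,2}. Blocked: 6. Safe: 3, 5. Place at column 3.
Row 6: attacked by (1,2)→{2}; (2,4)→{4}; (3,6)→{3,6}; (4,1)→{1,3}; (5,3)→{2,3,4}. Safe: 5. Place at column 5.
Columns [2, 4, 6, 1, 3, 5], r−c [-1, -2, -3, 3, 2, 1], r+c [3, 6, 9, 5, 8, 11] are all distinct, so no two queens attack.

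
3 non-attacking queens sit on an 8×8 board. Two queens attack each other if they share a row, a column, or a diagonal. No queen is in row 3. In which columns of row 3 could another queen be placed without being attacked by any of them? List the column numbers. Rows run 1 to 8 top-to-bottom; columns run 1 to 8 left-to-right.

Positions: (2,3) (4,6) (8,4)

columns 1, 8

(2,3) attacks row 3 at column 3 and diagonals 2, 4.
(4,6) attacks row 3 at column 6 and diagonals 5, 7.
(8,4) attacks row 3 at column 4.
Attacked columns: {2, 3, 4, 5, 6, 7}. Safe: {1, 8}.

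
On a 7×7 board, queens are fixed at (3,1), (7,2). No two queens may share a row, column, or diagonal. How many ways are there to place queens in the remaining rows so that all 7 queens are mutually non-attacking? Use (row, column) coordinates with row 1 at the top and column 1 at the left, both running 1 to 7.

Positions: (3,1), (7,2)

2

Branch on row 1: col 4 → 1; col 5 → 0; col 6 → 1; col 7 → 0.
Sum: 1 + 0 + 1 + 0 = 2.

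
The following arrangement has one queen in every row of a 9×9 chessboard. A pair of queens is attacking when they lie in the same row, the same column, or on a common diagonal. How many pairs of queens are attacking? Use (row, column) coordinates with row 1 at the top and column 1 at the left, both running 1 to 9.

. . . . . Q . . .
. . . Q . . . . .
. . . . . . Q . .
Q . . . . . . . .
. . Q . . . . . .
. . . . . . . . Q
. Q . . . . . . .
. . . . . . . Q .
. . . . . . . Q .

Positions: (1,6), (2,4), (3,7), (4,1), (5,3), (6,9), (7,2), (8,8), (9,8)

Same column: (8,8)–(9,8) (column 8).
Total attacking pairs: 1.

1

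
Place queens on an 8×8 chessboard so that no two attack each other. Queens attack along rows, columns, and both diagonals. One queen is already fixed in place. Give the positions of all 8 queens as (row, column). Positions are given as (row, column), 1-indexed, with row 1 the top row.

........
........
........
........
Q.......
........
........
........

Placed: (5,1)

(1,6) (2,8) (3,2) (4,4) (5,1) (6,7) (7,5) (8,3)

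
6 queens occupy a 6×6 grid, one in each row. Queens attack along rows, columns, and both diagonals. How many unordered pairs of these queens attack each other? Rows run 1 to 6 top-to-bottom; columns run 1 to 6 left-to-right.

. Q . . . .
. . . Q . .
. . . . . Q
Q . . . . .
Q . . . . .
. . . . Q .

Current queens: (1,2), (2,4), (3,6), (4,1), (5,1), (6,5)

Same column: (4,1)–(5,1) (column 1).
Same diagonal: (2,4)–(5,1) (|2−5| = |4−1| = 3).
Total attacking pairs: 2.

2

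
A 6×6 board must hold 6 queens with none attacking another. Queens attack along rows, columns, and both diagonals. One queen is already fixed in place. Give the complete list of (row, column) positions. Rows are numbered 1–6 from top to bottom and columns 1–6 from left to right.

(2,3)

(1,5) (2,3) (3,1) (4,6) (5,4) (6,2)

Row 1: attacked by (2,3)→{2,3,4}. Safe: 1, 5, 6. Place at column 5.
Row 3: attacked by (1,5)→{3,5}; (2,3)→{2,3,4}. Safe: 1, 6. Place at column 1.
Row 4: attacked by (1,5)→{2,5}; (2,3)→{1,3,5}; (3,1)→{1,2}. Safe: 4, 6. Place at column 6.
Row 5: attacked by (1,5)→{1,5}; (2,3)→{3,6}; (3,1)→{1,3}; (4,6)→{5,6}. Safe: 2, 4. Place at column 4.
Row 6: attacked by (1,5)→{5}; (2,3)→{3}; (3,1)→{1,4}; (4,6)→{4,6}; (5,4)→{3,4,5}. Safe: 2. Place at column 2.
Columns [5, 3, 1, 6, 4, 2], r−c [-4, -1, 2, -2, 1, 4], r+c [6, 5, 4, 10, 9, 8] are all distinct, so no two queens attack.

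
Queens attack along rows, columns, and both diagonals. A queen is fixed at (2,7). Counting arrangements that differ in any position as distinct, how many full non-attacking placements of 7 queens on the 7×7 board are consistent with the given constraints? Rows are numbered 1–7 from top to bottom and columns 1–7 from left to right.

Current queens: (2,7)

7

Branch on row 1: col 1 → 0; col 2 → 1; col 3 → 2; col 4 → 2; col 5 → 2.
Sum: 0 + 1 + 2 + 2 + 2 = 7.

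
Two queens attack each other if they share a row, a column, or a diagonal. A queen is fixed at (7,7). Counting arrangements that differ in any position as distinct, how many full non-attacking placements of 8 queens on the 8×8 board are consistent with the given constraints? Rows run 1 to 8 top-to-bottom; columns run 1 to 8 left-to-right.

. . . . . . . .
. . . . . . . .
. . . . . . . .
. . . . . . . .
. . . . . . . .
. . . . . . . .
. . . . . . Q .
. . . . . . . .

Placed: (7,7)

16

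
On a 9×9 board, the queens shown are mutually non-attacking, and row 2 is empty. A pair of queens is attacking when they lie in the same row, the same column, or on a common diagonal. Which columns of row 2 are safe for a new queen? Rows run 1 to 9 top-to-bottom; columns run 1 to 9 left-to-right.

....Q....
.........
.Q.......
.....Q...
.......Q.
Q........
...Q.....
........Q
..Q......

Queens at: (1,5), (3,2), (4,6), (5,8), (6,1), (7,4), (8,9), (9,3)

(1,5) attacks row 2 at column 5 and diagonals 4, 6.
(3,2) attacks row 2 at column 2 and diagonals 1, 3.
(4,6) attacks row 2 at column 6 and diagonals 4, 8.
(5,8) attacks row 2 at column 8 and diagonals 5.
(6,1) attacks row 2 at column 1 and diagonals 5.
(7,4) attacks row 2 at column 4 and diagonals 9.
(8,9) attacks row 2 at column 9 and diagonals 3.
(9,3) attacks row 2 at column 3.
Attacked columns: {1, 2, 3, 4, 5, 6, 8, 9}. Safe: {7}.

columns 7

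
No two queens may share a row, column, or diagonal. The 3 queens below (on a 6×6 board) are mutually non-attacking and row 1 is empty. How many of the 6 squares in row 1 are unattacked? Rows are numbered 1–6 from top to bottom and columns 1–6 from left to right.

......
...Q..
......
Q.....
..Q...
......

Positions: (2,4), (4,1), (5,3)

2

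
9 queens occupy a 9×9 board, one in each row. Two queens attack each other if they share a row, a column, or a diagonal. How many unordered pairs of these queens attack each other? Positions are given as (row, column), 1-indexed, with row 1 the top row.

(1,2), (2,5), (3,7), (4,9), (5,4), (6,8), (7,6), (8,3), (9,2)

4

Same column: (1,2)–(9,2) (column 2).
Same diagonal: (4,9)–(7,6) (|4−7| = |9−6| = 3); (5,4)–(7,6) (|5−7| = |4−6| = 2); (8,3)–(9,2) (|8−9| = |3−2| = 1).
Total attacking pairs: 4.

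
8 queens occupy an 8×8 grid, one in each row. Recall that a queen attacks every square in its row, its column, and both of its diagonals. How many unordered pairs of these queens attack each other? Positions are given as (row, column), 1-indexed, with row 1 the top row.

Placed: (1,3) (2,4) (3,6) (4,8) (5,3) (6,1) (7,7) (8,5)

2

Same column: (1,3)–(5,3) (column 3).
Same diagonal: (1,3)–(2,4) (|1−2| = |3−4| = 1).
Total attacking pairs: 2.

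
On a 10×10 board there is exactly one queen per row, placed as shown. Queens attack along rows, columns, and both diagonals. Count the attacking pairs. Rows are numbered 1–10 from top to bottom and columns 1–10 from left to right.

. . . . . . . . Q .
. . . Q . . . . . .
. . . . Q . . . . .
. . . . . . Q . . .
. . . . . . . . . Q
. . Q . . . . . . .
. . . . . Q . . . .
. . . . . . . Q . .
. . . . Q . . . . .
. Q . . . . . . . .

2

Same column: (3,5)–(9,5) (column 5).
Same diagonal: (2,4)–(3,5) (|2−3| = |4−5| = 1).
Total attacking pairs: 2.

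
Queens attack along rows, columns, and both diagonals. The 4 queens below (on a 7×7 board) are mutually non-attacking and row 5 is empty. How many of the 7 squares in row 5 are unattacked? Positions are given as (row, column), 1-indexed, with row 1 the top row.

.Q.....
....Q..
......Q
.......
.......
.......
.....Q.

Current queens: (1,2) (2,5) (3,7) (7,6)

2

(1,2) attacks row 5 at column 2 and diagonals 6.
(2,5) attacks row 5 at column 5 and diagonals 2.
(3,7) attacks row 5 at column 7 and diagonals 5.
(7,6) attacks row 5 at column 6 and diagonals 4.
Attacked columns: {2, 4, 5, 6, 7}. Safe: {1, 3}.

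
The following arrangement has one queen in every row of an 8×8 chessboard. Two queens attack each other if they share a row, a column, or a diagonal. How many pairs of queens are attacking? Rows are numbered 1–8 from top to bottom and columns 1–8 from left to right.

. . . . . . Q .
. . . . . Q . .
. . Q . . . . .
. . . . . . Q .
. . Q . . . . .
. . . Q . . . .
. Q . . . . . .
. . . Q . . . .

Same column: (1,7)–(4,7) (column 7); (3,3)–(5,3) (column 3); (6,4)–(8,4) (column 4).
Same diagonal: (1,7)–(2,6) (|1−2| = |7−6| = 1); (1,7)–(5,3) (|1−5| = |7−3| = 4); (2,6)–(5,3) (|2−5| = |6−3| = 3); (5,3)–(6,4) (|5−6| = |3−4| = 1).
Total attacking pairs: 7.

7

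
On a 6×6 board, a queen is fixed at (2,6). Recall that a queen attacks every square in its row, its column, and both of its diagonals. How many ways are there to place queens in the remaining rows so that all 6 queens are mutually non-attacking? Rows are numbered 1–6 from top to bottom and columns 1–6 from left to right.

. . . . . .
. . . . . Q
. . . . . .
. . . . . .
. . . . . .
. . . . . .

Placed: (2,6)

1

Branch on row 1: col 1 → 0; col 2 → 0; col 3 → 1; col 4 → 0.
Sum: 0 + 0 + 1 + 0 = 1.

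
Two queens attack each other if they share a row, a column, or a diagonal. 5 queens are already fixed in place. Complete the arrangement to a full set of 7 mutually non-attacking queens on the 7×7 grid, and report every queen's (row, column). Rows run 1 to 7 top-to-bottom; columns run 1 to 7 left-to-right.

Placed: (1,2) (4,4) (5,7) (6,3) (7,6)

(1,2) (2,5) (3,1) (4,4) (5,7) (6,3) (7,6)

Row 2: attacked by (1,2)→{1,2,3}; (4,4)→{2,4,6}; (5,7)→{4,7}; (6,3)→{3,7}; (7,6)→{1,6}. Safe: 5. Place at column 5.
Row 3: attacked by (1,2)→{2,4}; (2,5)→{4,5,6}; (4,4)→{3,4,5}; (5,7)→{5,7}; (6,3)→{3,6}; (7,6)→{2,6}. Safe: 1. Place at column 1.
Columns [2, 5, 1, 4, 7, 3, 6], r−c [-1, -3, 2, 0, -2, 3, 1], r+c [3, 7, 4, 8, 12, 9, 13] are all distinct, so no two queens attack.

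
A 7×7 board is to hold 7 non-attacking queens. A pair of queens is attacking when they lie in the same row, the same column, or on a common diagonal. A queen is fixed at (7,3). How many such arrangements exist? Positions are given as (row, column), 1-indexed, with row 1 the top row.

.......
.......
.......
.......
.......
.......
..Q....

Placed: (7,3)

Branch on row 1: col 1 → 1; col 2 → 0; col 4 → 1; col 5 → 2; col 6 → 1; col 7 → 1.
Sum: 1 + 0 + 1 + 2 + 1 + 1 = 6.

6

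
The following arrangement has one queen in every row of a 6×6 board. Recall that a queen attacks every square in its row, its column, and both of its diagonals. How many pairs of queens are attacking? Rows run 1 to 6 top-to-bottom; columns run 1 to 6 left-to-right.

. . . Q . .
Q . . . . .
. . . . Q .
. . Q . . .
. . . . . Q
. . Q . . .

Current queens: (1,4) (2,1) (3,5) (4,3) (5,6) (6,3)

Same column: (4,3)–(6,3) (column 3).
Same diagonal: (2,1)–(4,3) (|2−4| = |1−3| = 2).
Total attacking pairs: 2.

2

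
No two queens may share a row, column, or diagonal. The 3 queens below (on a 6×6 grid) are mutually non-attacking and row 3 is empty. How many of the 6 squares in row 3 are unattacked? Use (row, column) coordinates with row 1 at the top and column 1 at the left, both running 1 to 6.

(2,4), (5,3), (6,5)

1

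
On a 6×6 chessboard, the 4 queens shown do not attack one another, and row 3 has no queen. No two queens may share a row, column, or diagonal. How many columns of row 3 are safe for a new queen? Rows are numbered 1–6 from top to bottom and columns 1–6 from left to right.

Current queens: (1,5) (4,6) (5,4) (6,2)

1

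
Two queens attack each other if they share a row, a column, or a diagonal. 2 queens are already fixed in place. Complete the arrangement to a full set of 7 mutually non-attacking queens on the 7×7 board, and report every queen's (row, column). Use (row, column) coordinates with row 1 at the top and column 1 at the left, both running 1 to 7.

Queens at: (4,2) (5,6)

(1,4) (2,7) (3,5) (4,2) (5,6) (6,1) (7,3)

Row 1: attacked by (4,2)→{2,5}; (5,6)→{2,6}. Safe: 1, 3, 4, 7. Place at column 4.
Row 2: attacked by (1,4)→{3,4,5}; (4,2)→{2,4}; (5,6)→{3,6}. Safe: 1, 7. Place at column 7.
Row 3: attacked by (1,4)→{2,4,6}; (2,7)→{6,7}; (4,2)→{1,2,3}; (5,6)→{4,6}. Safe: 5. Place at column 5.
Row 6: attacked by (1,4)→{4}; (2,7)→{3,7}; (3,5)→{2,5}; (4,2)→{2,4}; (5,6)→{5,6,7}. Safe: 1. Place at column 1.
Row 7: attacked by (1,4)→{4}; (2,7)→{2,7}; (3,5)→{1,5}; (4,2)→{2,5}; (5,6)→{4,6}; (6,1)→{1,2}. Safe: 3. Place at column 3.
Columns [4, 7, 5, 2, 6, 1, 3], r−c [-3, -5, -2, 2, -1, 5, 4], r+c [5, 9, 8, 6, 11, 7, 10] are all distinct, so no two queens attack.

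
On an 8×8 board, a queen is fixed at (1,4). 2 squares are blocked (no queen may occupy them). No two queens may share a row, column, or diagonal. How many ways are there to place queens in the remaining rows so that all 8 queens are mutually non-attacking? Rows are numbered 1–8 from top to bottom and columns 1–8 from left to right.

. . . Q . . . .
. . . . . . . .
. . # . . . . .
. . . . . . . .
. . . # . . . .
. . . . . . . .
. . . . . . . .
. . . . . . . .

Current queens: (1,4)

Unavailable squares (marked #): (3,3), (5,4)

Branch on row 2: col 1 → 2; col 2 → 6; col 6 → 3; col 7 → 3; col 8 → 3.
Sum: 2 + 6 + 3 + 3 + 3 = 17.

17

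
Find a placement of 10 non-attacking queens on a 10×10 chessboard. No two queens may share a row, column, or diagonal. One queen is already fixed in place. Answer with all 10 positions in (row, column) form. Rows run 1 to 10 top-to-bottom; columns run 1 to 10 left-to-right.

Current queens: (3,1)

(1,5) (2,7) (3,1) (4,4) (5,6) (6,9) (7,3) (8,10) (9,8) (10,2)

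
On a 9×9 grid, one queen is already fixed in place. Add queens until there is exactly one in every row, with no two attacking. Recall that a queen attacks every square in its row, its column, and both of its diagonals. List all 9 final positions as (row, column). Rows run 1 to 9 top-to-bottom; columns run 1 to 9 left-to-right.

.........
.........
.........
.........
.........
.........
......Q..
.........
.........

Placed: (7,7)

(1,5) (2,9) (3,4) (4,6) (5,8) (6,2) (7,7) (8,1) (9,3)

Row 1: attacked by (7,7)→{1,7}. Safe: 2, 3, 4, 5, 6, 8, 9. Place at column 5.
Row 2: attacked by (1,5)→{4,5,6}; (7,7)→{2,7}. Safe: 1, 3, 8, 9. Place at column 9.
Row 3: attacked by (1,5)→{3,5,7}; (2,9)→{8,9}; (7,7)→{3,7}. Safe: 1, 2, 4, 6. Place at column 4.
Row 4: attacked by (1,5)→{2,5,8}; (2,9)→{7,9}; (3,4)→{3,4,5}; (7,7)→{4,7}. Safe: 1, 6. Place at column 6.
Row 5: attacked by (1,5)→{1,5,9}; (2,9)→{6,9}; (3,4)→{2,4,6}; (4,6)→{5,6,7}; (7,7)→{5,7,9}. Safe: 3, 8. Place at column 8.
Row 6: attacked by (1,5)→{5}; (2,9)→{5,9}; (3,4)→{1,4,7}; (4,6)→{4,6,8}; (5,8)→{7,8,9}; (7,7)→{6,7,8}. Safe: 2, 3. Place at column 2.
Row 8: attacked by (1,5)→{5}; (2,9)→{3,9}; (3,4)→{4,9}; (4,6)→{2,6}; (5,8)→{5,8}; (6,2)→{2,4}; (7,7)→{6,7,8}. Safe: 1. Place at column 1.
Row 9: attacked by (1,5)→{5}; (2,9)→{2,9}; (3,4)→{4}; (4,6)→{1,6}; (5,8)→{4,8}; (6,2)→{2,5}; (7,7)→{5,7,9}; (8,1)→{1,2}. Safe: 3. Place at column 3.
Columns [5, 9, 4, 6, 8, 2, 7, 1, 3], r−c [-4, -7, -1, -2, -3, 4, 0, 7, 6], r+c [6, 11, 7, 10, 13, 8, 14, 9, 12] are all distinct, so no two queens attack.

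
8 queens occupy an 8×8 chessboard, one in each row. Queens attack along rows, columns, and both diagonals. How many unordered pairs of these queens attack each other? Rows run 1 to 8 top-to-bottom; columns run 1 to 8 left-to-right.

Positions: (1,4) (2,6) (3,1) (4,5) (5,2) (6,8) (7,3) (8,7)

All columns are distinct and no two queens satisfy |Δrow| = |Δcol|, so no pair attacks.

0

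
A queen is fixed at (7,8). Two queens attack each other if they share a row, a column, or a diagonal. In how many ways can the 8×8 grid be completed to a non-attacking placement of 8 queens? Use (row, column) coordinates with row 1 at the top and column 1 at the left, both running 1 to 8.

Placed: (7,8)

8

Branch on row 1: col 1 → 0; col 3 → 3; col 4 → 1; col 5 → 2; col 6 → 1; col 7 → 1.
Sum: 0 + 3 + 1 + 2 + 1 + 1 = 8.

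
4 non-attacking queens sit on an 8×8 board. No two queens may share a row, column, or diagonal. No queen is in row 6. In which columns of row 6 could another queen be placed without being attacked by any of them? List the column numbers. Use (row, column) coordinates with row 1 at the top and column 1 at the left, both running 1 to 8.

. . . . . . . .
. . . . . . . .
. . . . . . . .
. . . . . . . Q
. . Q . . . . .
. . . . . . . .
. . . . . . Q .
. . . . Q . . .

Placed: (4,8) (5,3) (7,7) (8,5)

(4,8) attacks row 6 at column 8 and diagonals 6.
(5,3) attacks row 6 at column 3 and diagonals 2, 4.
(7,7) attacks row 6 at column 7 and diagonals 6, 8.
(8,5) attacks row 6 at column 5 and diagonals 3, 7.
Attacked columns: {2, 3, 4, 5, 6, 7, 8}. Safe: {1}.

columns 1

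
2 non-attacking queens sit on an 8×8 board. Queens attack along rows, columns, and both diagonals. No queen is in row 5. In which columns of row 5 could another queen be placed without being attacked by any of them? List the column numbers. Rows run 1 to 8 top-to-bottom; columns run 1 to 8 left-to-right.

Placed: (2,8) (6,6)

columns 1, 2, 3, 4

(2,8) attacks row 5 at column 8 and diagonals 5.
(6,6) attacks row 5 at column 6 and diagonals 5, 7.
Attacked columns: {5, 6, 7, 8}. Safe: {1, 2, 3, 4}.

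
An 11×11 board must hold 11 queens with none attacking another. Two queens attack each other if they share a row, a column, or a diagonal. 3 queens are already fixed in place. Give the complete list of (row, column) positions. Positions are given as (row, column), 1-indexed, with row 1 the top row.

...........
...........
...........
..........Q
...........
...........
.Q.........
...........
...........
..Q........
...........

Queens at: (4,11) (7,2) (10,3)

(1,6) (2,4) (3,1) (4,11) (5,9) (6,5) (7,2) (8,8) (9,10) (10,3) (11,7)

Row 1: attacked by (4,11)→{8,11}; (7,2)→{2,8}; (10,3)→{3}. Safe: 1, 4, 5, 6, 7, 9, 10. Place at column 6.
Row 2: attacked by (1,6)→{5,6,7}; (4,11)→{9,11}; (7,2)→{2,7}; (10,3)→{3,11}. Safe: 1, 4, 8, 10. Place at column 4.
Row 3: attacked by (1,6)→{4,6,8}; (2,4)→{3,4,5}; (4,11)→{10,11}; (7,2)→{2,6}; (10,3)→{3,10}. Safe: 1, 7, 9. Place at column 1.
Row 5: attacked by (1,6)→{2,6,10}; (2,4)→{1,4,7}; (3,1)→{1,3}; (4,11)→{10,11}; (7,2)→{2,4}; (10,3)→{3,8}. Safe: 5, 9. Place at column 9.
Row 6: attacked by (1,6)→{1,6,11}; (2,4)→{4,8}; (3,1)→{1,4}; (4,11)→{9,11}; (5,9)→{8,9,10}; (7,2)→{1,2,3}; (10,3)→{3,7}. Safe: 5. Place at column 5.
Row 8: attacked by (1,6)→{6}; (2,4)→{4,10}; (3,1)→{1,6}; (4,11)→{7,11}; (5,9)→{6,9}; (6,5)→{3,5,7}; (7,2)→{1,2,3}; (10,3)→{1,3,5}. Safe: 8. Place at column 8.
Row 9: attacked by (1,6)→{6}; (2,4)→{4,11}; (3,1)→{1,7}; (4,11)→{6,11}; (5,9)→{5,9}; (6,5)→{2,5,8}; (7,2)→{2,4}; (8,8)→{7,8,9}; (10,3)→{2,3,4}. Safe: 10. Place at column 10.
Row 11: attacked by (1,6)→{6}; (2,4)→{4}; (3,1)→{1,9}; (4,11)→{4,11}; (5,9)→{3,9}; (6,5)→{5,10}; (7,2)→{2,6}; (8,8)→{5,8,11}; (9,10)→{8,10}; (10,3)→{2,3,4}. Safe: 7. Place at column 7.
Columns [6, 4, 1, 11, 9, 5, 2, 8, 10, 3, 7], r−c [-5, -2, 2, -7, -4, 1, 5, 0, -1, 7, 4], r+c [7, 6, 4, 15, 14, 11, 9, 16, 19, 13, 18] are all distinct, so no two queens attack.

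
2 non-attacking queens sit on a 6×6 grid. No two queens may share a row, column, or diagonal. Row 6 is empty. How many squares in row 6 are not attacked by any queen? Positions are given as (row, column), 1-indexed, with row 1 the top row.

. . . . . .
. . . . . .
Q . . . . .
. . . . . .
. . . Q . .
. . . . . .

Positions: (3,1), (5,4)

2

(3,1) attacks row 6 at column 1 and diagonals 4.
(5,4) attacks row 6 at column 4 and diagonals 3, 5.
Attacked columns: {1, 3, 4, 5}. Safe: {2, 6}.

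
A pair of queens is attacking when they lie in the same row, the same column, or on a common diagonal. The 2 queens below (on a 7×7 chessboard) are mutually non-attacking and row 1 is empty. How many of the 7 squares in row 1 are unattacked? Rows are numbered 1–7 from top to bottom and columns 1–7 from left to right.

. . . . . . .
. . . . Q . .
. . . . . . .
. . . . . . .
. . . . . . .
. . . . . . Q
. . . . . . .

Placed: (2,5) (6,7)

(2,5) attacks row 1 at column 5 and diagonals 4, 6.
(6,7) attacks row 1 at column 7 and diagonals 2.
Attacked columns: {2, 4, 5, 6, 7}. Safe: {1, 3}.

2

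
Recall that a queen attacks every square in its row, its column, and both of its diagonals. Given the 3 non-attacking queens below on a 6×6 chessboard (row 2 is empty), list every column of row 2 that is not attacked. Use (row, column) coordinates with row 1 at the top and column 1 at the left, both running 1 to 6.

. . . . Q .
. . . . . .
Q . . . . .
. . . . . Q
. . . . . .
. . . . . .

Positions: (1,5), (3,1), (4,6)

columns 3

(1,5) attacks row 2 at column 5 and diagonals 4, 6.
(3,1) attacks row 2 at column 1 and diagonals 2.
(4,6) attacks row 2 at column 6 and diagonals 4.
Attacked columns: {1, 2, 4, 5, 6}. Safe: {3}.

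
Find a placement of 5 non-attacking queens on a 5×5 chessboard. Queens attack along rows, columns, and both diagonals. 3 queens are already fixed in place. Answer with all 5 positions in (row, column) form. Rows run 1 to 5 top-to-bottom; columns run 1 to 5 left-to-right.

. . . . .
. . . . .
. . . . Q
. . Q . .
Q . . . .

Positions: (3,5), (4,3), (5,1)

Row 1: attacked by (3,5)→{3,5}; (4,3)→{3}; (5,1)→{1,5}. Safe: 2, 4. Place at column 4.
Row 2: attacked by (1,4)→{3,4,5}; (3,5)→{4,5}; (4,3)→{1,3,5}; (5,1)→{1,4}. Safe: 2. Place at column 2.
Columns [4, 2, 5, 3, 1], r−c [-3, 0, -2, 1, 4], r+c [5, 4, 8, 7, 6] are all distinct, so no two queens attack.

(1,4) (2,2) (3,5) (4,3) (5,1)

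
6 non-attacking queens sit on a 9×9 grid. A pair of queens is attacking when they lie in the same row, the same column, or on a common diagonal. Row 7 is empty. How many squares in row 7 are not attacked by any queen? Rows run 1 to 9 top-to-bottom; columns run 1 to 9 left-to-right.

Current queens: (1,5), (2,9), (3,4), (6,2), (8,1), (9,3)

(1,5) attacks row 7 at column 5.
(2,9) attacks row 7 at column 9 and diagonals 4.
(3,4) attacks row 7 at column 4 and diagonals 8.
(6,2) attacks row 7 at column 2 and diagonals 1, 3.
(8,1) attacks row 7 at column 1 and diagonals 2.
(9,3) attacks row 7 at column 3 and diagonals 1, 5.
Attacked columns: {1, 2, 3, 4, 5, 8, 9}. Safe: {6, 7}.

2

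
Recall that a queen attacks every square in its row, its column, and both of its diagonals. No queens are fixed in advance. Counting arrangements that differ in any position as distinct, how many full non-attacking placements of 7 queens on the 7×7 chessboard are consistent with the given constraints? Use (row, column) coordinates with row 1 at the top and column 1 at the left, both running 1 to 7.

40

Branch on row 1: col 1 → 4; col 2 → 7; col 3 → 6; col 4 → 6; col 5 → 6; col 6 → 7; col 7 → 4.
Sum: 4 + 7 + 6 + 6 + 6 + 7 + 4 = 40.
(This is the classic 7-queens count.)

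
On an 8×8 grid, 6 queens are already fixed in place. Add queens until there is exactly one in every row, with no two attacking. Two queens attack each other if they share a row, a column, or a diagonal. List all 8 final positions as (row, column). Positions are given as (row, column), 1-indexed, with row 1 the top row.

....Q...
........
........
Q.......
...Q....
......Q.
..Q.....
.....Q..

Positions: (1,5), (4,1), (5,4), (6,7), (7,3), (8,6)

Row 2: attacked by (1,5)→{4,5,6}; (4,1)→{1,3}; (5,4)→{1,4,7}; (6,7)→{3,7}; (7,3)→{3,8}; (8,6)→{6}. Safe: 2. Place at column 2.
Row 3: attacked by (1,5)→{3,5,7}; (2,2)→{1,2,3}; (4,1)→{1,2}; (5,4)→{2,4,6}; (6,7)→{4,7}; (7,3)→{3,7}; (8,6)→{1,6}. Safe: 8. Place at column 8.
Columns [5, 2, 8, 1, 4, 7, 3, 6], r−c [-4, 0, -5, 3, 1, -1, 4, 2], r+c [6, 4, 11, 5, 9, 13, 10, 14] are all distinct, so no two queens attack.

(1,5) (2,2) (3,8) (4,1) (5,4) (6,7) (7,3) (8,6)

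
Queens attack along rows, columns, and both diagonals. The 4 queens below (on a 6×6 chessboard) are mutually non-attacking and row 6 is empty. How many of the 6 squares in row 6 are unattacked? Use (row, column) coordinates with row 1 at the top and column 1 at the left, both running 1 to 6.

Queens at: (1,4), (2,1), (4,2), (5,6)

1

(1,4) attacks row 6 at column 4.
(2,1) attacks row 6 at column 1 and diagonals 5.
(4,2) attacks row 6 at column 2 and diagonals 4.
(5,6) attacks row 6 at column 6 and diagonals 5.
Attacked columns: {1, 2, 4, 5, 6}. Safe: {3}.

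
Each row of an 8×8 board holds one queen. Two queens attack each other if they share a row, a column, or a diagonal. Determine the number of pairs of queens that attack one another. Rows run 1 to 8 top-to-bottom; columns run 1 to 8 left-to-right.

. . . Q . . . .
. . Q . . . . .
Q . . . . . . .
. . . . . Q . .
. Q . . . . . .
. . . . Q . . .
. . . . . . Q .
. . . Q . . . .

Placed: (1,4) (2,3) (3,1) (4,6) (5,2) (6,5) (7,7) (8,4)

Same column: (1,4)–(8,4) (column 4).
Same diagonal: (1,4)–(2,3) (|1−2| = |4−3| = 1).
Total attacking pairs: 2.

2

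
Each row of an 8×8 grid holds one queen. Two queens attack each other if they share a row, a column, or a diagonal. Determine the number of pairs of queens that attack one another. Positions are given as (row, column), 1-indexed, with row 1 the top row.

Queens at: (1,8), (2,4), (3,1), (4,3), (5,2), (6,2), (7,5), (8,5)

Same column: (5,2)–(6,2) (column 2); (7,5)–(8,5) (column 5).
Same diagonal: (3,1)–(7,5) (|3−7| = |1−5| = 4); (4,3)–(5,2) (|4−5| = |3−2| = 1); (5,2)–(8,5) (|5−8| = |2−5| = 3).
Total attacking pairs: 5.

5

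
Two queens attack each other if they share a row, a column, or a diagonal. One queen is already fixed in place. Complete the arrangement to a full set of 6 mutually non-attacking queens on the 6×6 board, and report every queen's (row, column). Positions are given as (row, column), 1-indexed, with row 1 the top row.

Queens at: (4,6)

(1,5) (2,3) (3,1) (4,6) (5,4) (6,2)

Row 1: attacked by (4,6)→{3,6}. Safe: 1, 2, 4, 5. Place at column 5.
Row 2: attacked by (1,5)→{4,5,6}; (4,6)→{4,6}. Safe: 1, 2, 3. Place at column 3.
Row 3: attacked by (1,5)→{3,5}; (2,3)→{2,3,4}; (4,6)→{5,6}. Safe: 1. Place at column 1.
Row 5: attacked by (1,5)→{1,5}; (2,3)→{3,6}; (3,1)→{1,3}; (4,6)→{5,6}. Safe: 2, 4. Place at column 4.
Row 6: attacked by (1,5)→{5}; (2,3)→{3}; (3,1)→{1,4}; (4,6)→{4,6}; (5,4)→{3,4,5}. Safe: 2. Place at column 2.
Columns [5, 3, 1, 6, 4, 2], r−c [-4, -1, 2, -2, 1, 4], r+c [6, 5, 4, 10, 9, 8] are all distinct, so no two queens attack.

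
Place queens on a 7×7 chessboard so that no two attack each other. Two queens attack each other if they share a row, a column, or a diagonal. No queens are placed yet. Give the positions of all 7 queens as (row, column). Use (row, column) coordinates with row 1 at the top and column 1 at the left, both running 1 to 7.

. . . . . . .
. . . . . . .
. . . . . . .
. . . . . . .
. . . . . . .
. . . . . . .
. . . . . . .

(1,7) (2,4) (3,1) (4,5) (5,2) (6,6) (7,3)

Row 1: Safe: 1, 2, 3, 4, 5, 6, 7. Place at column 7.
Row 2: attacked by (1,7)→{6,7}. Safe: 1, 2, 3, 4, 5. Place at column 4.
Row 3: attacked by (1,7)→{5,7}; (2,4)→{3,4,5}. Safe: 1, 2, 6. Place at column 1.
Row 4: attacked by (1,7)→{4,7}; (2,4)→{2,4,6}; (3,1)→{1,2}. Safe: 3, 5. Place at column 5.
Row 5: attacked by (1,7)→{3,7}; (2,4)→{1,4,7}; (3,1)→{1,3}; (4,5)→{4,5,6}. Safe: 2. Place at column 2.
Row 6: attacked by (1,7)→{2,7}; (2,4)→{4}; (3,1)→{1,4}; (4,5)→{3,5,7}; (5,2)→{1,2,3}. Safe: 6. Place at column 6.
Row 7: attacked by (1,7)→{1,7}; (2,4)→{4}; (3,1)→{1,5}; (4,5)→{2,5}; (5,2)→{2,4}; (6,6)→{5,6,7}. Safe: 3. Place at column 3.
Columns [7, 4, 1, 5, 2, 6, 3], r−c [-6, -2, 2, -1, 3, 0, 4], r+c [8, 6, 4, 9, 7, 12, 10] are all distinct, so no two queens attack.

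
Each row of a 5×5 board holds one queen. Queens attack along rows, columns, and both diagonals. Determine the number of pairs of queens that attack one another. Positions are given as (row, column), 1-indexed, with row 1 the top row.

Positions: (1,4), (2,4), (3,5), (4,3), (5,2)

Same column: (1,4)–(2,4) (column 4).
Same diagonal: (2,4)–(3,5) (|2−3| = |4−5| = 1); (4,3)–(5,2) (|4−5| = |3−2| = 1).
Total attacking pairs: 3.

3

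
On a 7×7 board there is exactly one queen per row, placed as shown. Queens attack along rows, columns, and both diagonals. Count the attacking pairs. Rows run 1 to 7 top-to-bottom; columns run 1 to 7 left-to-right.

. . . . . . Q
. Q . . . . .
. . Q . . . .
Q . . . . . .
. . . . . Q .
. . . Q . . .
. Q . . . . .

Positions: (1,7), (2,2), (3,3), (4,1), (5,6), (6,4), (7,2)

Same column: (2,2)–(7,2) (column 2).
Same diagonal: (2,2)–(3,3) (|2−3| = |2−3| = 1).
Total attacking pairs: 2.

2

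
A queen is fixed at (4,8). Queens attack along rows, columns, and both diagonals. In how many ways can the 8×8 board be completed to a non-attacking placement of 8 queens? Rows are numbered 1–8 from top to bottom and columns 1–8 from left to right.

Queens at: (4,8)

Branch on row 1: col 1 → 1; col 2 → 2; col 3 → 4; col 4 → 5; col 6 → 4; col 7 → 2.
Sum: 1 + 2 + 4 + 5 + 4 + 2 = 18.

18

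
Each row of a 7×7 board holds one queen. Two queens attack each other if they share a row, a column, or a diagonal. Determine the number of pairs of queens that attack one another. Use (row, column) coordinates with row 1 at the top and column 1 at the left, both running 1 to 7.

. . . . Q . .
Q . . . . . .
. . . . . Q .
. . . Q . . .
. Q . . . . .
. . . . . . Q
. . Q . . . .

0

All columns are distinct and no two queens satisfy |Δrow| = |Δcol|, so no pair attacks.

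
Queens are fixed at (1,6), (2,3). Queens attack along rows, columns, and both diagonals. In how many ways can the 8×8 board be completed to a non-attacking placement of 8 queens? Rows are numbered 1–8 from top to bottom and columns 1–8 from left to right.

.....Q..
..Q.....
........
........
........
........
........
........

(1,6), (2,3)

8

Branch on row 3: col 1 → 3; col 5 → 2; col 7 → 3.
Sum: 3 + 2 + 3 = 8.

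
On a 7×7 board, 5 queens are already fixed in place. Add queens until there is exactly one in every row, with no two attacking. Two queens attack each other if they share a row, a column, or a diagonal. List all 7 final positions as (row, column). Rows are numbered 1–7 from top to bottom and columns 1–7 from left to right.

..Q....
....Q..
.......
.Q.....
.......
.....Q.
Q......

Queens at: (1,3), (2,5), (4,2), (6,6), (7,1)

Row 3: attacked by (1,3)→{1,3,5}; (2,5)→{4,5,6}; (4,2)→{1,2,3}; (6,6)→{3,6}; (7,1)→{1,5}. Safe: 7. Place at column 7.
Row 5: attacked by (1,3)→{3,7}; (2,5)→{2,5}; (3,7)→{5,7}; (4,2)→{1,2,3}; (6,6)→{5,6,7}; (7,1)→{1,3}. Safe: 4. Place at column 4.
Columns [3, 5, 7, 2, 4, 6, 1], r−c [-2, -3, -4, 2, 1, 0, 6], r+c [4, 7, 10, 6, 9, 12, 8] are all distinct, so no two queens attack.

(1,3) (2,5) (3,7) (4,2) (5,4) (6,6) (7,1)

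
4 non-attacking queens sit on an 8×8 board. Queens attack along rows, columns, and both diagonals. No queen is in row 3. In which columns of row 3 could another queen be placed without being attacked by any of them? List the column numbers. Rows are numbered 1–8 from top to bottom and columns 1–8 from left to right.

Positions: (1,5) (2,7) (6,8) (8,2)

(1,5) attacks row 3 at column 5 and diagonals 3, 7.
(2,7) attacks row 3 at column 7 and diagonals 6, 8.
(6,8) attacks row 3 at column 8 and diagonals 5.
(8,2) attacks row 3 at column 2 and diagonals 7.
Attacked columns: {2, 3, 5, 6, 7, 8}. Safe: {1, 4}.

columns 1, 4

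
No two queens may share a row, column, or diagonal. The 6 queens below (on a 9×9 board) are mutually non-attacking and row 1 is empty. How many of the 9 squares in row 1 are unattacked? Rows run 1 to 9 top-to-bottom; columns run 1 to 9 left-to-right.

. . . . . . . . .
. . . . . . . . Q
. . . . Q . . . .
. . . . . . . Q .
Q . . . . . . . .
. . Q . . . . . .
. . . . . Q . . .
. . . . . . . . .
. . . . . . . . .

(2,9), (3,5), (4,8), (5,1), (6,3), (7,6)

2

(2,9) attacks row 1 at column 9 and diagonals 8.
(3,5) attacks row 1 at column 5 and diagonals 3, 7.
(4,8) attacks row 1 at column 8 and diagonals 5.
(5,1) attacks row 1 at column 1 and diagonals 5.
(6,3) attacks row 1 at column 3 and diagonals 8.
(7,6) attacks row 1 at column 6.
Attacked columns: {1, 3, 5, 6, 7, 8, 9}. Safe: {2, 4}.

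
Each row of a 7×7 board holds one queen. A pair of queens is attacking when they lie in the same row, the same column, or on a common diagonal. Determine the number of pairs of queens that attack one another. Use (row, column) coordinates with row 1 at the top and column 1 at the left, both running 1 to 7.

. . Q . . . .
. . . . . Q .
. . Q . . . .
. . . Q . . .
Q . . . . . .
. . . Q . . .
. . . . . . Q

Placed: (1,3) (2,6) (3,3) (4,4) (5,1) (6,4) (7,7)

Same column: (1,3)–(3,3) (column 3); (4,4)–(6,4) (column 4).
Same diagonal: (2,6)–(4,4) (|2−4| = |6−4| = 2); (3,3)–(4,4) (|3−4| = |3−4| = 1); (3,3)–(5,1) (|3−5| = |3−1| = 2); (3,3)–(7,7) (|3−7| = |3−7| = 4); (4,4)–(7,7) (|4−7| = |4−7| = 3).
Total attacking pairs: 7.

7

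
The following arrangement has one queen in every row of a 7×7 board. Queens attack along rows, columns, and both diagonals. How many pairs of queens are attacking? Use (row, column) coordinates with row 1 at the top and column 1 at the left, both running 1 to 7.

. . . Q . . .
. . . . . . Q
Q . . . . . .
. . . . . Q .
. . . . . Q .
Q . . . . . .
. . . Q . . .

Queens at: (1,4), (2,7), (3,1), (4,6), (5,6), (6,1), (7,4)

4

Same column: (1,4)–(7,4) (column 4); (3,1)–(6,1) (column 1); (4,6)–(5,6) (column 6).
Same diagonal: (5,6)–(7,4) (|5−7| = |6−4| = 2).
Total attacking pairs: 4.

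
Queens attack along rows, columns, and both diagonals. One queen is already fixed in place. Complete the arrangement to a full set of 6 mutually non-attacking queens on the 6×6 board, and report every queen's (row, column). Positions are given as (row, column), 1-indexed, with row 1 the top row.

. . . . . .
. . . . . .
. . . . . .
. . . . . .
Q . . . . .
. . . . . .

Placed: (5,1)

(1,3) (2,6) (3,2) (4,5) (5,1) (6,4)

Row 1: attacked by (5,1)→{1,5}. Safe: 2, 3, 4, 6. Place at column 3.
Row 2: attacked by (1,3)→{2,3,4}; (5,1)→{1,4}. Safe: 5, 6. Place at column 6.
Row 3: attacked by (1,3)→{1,3,5}; (2,6)→{5,6}; (5,1)→{1,3}. Safe: 2, 4. Place at column 2.
Row 4: attacked by (1,3)→{3,6}; (2,6)→{4,6}; (3,2)→{1,2,3}; (5,1)→{1,2}. Safe: 5. Place at column 5.
Row 6: attacked by (1,3)→{3}; (2,6)→{2,6}; (3,2)→{2,5}; (4,5)→{3,5}; (5,1)→{1,2}. Safe: 4. Place at column 4.
Columns [3, 6, 2, 5, 1, 4], r−c [-2, -4, 1, -1, 4, 2], r+c [4, 8, 5, 9, 6, 10] are all distinct, so no two queens attack.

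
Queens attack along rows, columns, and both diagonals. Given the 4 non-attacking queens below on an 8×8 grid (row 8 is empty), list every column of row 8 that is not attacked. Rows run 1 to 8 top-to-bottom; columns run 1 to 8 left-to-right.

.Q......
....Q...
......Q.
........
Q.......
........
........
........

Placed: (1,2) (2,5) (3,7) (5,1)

(1,2) attacks row 8 at column 2.
(2,5) attacks row 8 at column 5.
(3,7) attacks row 8 at column 7 and diagonals 2.
(5,1) attacks row 8 at column 1 and diagonals 4.
Attacked columns: {1, 2, 4, 5, 7}. Safe: {3, 6, 8}.

columns 3, 6, 8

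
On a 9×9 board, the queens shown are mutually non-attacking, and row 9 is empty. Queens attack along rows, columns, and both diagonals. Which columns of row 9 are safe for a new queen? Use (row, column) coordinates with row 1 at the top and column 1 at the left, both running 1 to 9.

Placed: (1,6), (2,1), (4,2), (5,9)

columns 3, 4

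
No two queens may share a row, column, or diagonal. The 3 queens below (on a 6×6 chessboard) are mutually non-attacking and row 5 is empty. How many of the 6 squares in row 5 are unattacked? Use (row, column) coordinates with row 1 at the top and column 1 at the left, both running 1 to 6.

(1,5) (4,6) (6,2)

1

(1,5) attacks row 5 at column 5 and diagonals 1.
(4,6) attacks row 5 at column 6 and diagonals 5.
(6,2) attacks row 5 at column 2 and diagonals 1, 3.
Attacked columns: {1, 2, 3, 5, 6}. Safe: {4}.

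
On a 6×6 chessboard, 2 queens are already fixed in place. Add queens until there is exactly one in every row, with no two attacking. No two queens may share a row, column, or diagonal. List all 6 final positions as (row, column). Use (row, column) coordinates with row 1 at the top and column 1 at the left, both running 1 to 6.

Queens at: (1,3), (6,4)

Row 2: attacked by (1,3)→{2,3,4}; (6,4)→{4}. Safe: 1, 5, 6. Place at column 6.
Row 3: attacked by (1,3)→{1,3,5}; (2,6)→{5,6}; (6,4)→{1,4}. Safe: 2. Place at column 2.
Row 4: attacked by (1,3)→{3,6}; (2,6)→{4,6}; (3,2)→{1,2,3}; (6,4)→{2,4,6}. Safe: 5. Place at column 5.
Row 5: attacked by (1,3)→{3}; (2,6)→{3,6}; (3,2)→{2,4}; (4,5)→{4,5,6}; (6,4)→{3,4,5}. Safe: 1. Place at column 1.
Columns [3, 6, 2, 5, 1, 4], r−c [-2, -4, 1, -1, 4, 2], r+c [4, 8, 5, 9, 6, 10] are all distinct, so no two queens attack.

(1,3) (2,6) (3,2) (4,5) (5,1) (6,4)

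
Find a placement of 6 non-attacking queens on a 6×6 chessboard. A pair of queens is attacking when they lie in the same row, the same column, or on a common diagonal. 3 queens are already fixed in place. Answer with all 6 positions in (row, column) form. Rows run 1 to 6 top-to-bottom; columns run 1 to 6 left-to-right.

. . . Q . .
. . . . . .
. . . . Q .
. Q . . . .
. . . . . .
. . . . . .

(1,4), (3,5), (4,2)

(1,4) (2,1) (3,5) (4,2) (5,6) (6,3)

Row 2: attacked by (1,4)→{3,4,5}; (3,5)→{4,5,6}; (4,2)→{2,4}. Safe: 1. Place at column 1.
Row 5: attacked by (1,4)→{4}; (2,1)→{1,4}; (3,5)→{3,5}; (4,2)→{1,2,3}. Safe: 6. Place at column 6.
Row 6: attacked by (1,4)→{4}; (2,1)→{1,5}; (3,5)→{2,5}; (4,2)→{2,4}; (5,6)→{5,6}. Safe: 3. Place at column 3.
Columns [4, 1, 5, 2, 6, 3], r−c [-3, 1, -2, 2, -1, 3], r+c [5, 3, 8, 6, 11, 9] are all distinct, so no two queens attack.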